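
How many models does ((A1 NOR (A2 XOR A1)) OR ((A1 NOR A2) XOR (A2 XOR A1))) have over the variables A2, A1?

Satisfying assignments: (0,0), (0,1), (1,0)
Count: 3 out of 4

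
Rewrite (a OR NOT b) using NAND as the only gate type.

((a NAND a) NAND ((b NAND b) NAND (b NAND b)))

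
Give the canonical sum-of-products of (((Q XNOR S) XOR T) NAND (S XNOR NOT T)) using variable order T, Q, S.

Σm(0, 1, 2, 4, 5, 7) = (NOT T AND NOT Q AND NOT S) OR (NOT T AND NOT Q AND S) OR (NOT T AND Q AND NOT S) OR (T AND NOT Q AND NOT S) OR (T AND NOT Q AND S) OR (T AND Q AND S)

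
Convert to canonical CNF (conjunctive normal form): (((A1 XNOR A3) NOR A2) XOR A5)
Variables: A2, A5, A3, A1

(A2 OR A5 OR A3 OR A1) AND (A2 OR A5 OR NOT A3 OR NOT A1) AND (A2 OR NOT A5 OR A3 OR NOT A1) AND (A2 OR NOT A5 OR NOT A3 OR A1) AND (NOT A2 OR A5 OR A3 OR A1) AND (NOT A2 OR A5 OR A3 OR NOT A1) AND (NOT A2 OR A5 OR NOT A3 OR A1) AND (NOT A2 OR A5 OR NOT A3 OR NOT A1)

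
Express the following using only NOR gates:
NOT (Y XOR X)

(((((Y NOR X) NOR (Y NOR X)) NOR ((Y NOR X) NOR (Y NOR X))) NOR ((((Y NOR Y) NOR (X NOR X)) NOR ((Y NOR Y) NOR (X NOR X))) NOR (((Y NOR Y) NOR (X NOR X)) NOR ((Y NOR Y) NOR (X NOR X))))) NOR ((((Y NOR X) NOR (Y NOR X)) NOR ((Y NOR X) NOR (Y NOR X))) NOR ((((Y NOR Y) NOR (X NOR X)) NOR ((Y NOR Y) NOR (X NOR X))) NOR (((Y NOR Y) NOR (X NOR X)) NOR ((Y NOR Y) NOR (X NOR X))))))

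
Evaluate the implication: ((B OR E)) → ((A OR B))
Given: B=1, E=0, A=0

Antecedent ((B OR E)) = 1; consequent ((A OR B)) = 1.
1 → 1 = 1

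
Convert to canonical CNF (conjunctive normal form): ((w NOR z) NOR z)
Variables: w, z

(w OR z) AND (w OR NOT z) AND (NOT w OR NOT z)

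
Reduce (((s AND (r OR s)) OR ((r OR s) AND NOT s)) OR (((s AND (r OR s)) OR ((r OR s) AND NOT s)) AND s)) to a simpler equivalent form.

By absorption (E OR (E AND v) = E) then distribution ((E AND v) OR (E AND NOT v) = E):
= (r OR s)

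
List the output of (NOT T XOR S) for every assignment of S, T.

S | T | Output
--------------
0 | 0 | 1
0 | 1 | 0
1 | 0 | 0
1 | 1 | 1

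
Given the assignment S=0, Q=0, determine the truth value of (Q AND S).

Substituting: (0 AND 0)
= 0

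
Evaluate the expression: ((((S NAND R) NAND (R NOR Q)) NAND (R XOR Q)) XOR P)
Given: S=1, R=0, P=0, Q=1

Substituting: ((((1 NAND 0) NAND (0 NOR 1)) NAND (0 XOR 1)) XOR 0)
= 0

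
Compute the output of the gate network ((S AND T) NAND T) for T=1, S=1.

Substituting: ((1 AND 1) NAND 1)
= 0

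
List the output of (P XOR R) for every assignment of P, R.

P | R | Output
--------------
0 | 0 | 0
0 | 1 | 1
1 | 0 | 1
1 | 1 | 0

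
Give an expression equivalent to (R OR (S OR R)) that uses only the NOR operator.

((R NOR ((S NOR R) NOR (S NOR R))) NOR (R NOR ((S NOR R) NOR (S NOR R))))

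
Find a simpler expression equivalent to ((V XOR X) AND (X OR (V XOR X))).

By absorption (E AND (E OR v) = E):
= (V XOR X)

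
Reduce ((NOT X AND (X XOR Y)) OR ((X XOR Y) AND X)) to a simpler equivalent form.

By distribution ((E AND v) OR (E AND NOT v) = E):
= (X XOR Y)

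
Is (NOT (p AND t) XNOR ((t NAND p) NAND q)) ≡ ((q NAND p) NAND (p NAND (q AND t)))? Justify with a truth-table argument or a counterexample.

No. Counterexample: with q=0, t=0, p=0, Expression 1 = 1 but Expression 2 = 0.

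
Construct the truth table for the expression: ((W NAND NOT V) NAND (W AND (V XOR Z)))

W | V | Z | Output
------------------
0 | 0 | 0 | 1
0 | 0 | 1 | 1
0 | 1 | 0 | 1
0 | 1 | 1 | 1
1 | 0 | 0 | 1
1 | 0 | 1 | 1
1 | 1 | 0 | 0
1 | 1 | 1 | 1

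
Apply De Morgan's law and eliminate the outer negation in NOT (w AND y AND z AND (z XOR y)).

NOT w OR NOT y OR NOT z OR NOT (z XOR y)
De Morgan's: NOT(AND of terms) = OR of negations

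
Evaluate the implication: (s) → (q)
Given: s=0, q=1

Antecedent (s) = 0; consequent (q) = 1.
0 → 1 = 1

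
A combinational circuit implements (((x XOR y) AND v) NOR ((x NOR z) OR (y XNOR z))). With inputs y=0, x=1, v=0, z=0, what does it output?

Substituting: (((1 XOR 0) AND 0) NOR ((1 NOR 0) OR (0 XNOR 0)))
= 0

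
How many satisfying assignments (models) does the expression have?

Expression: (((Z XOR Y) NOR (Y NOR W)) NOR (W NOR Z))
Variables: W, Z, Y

Satisfying assignments: (0,1,0), (1,0,1), (1,1,0)
Count: 3 out of 8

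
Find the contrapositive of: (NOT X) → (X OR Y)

Contrapositive: NOT (X OR Y) → X
Note: A statement and its contrapositive are logically equivalent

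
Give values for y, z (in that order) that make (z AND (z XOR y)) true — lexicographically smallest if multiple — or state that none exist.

y=0, z=1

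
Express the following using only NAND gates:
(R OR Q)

((R NAND R) NAND (Q NAND Q))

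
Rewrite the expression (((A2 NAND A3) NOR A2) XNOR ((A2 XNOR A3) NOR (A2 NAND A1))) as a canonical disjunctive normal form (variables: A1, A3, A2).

(NOT A1 AND NOT A3 AND NOT A2) OR (NOT A1 AND NOT A3 AND A2) OR (NOT A1 AND A3 AND NOT A2) OR (NOT A1 AND A3 AND A2) OR (A1 AND NOT A3 AND NOT A2) OR (A1 AND A3 AND NOT A2) OR (A1 AND A3 AND A2)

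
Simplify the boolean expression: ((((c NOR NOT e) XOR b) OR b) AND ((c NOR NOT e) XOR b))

By absorption (E AND (E OR v) = E):
= ((c NOR NOT e) XOR b)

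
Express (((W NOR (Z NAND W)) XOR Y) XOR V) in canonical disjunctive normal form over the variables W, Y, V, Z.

(NOT W AND NOT Y AND V AND NOT Z) OR (NOT W AND NOT Y AND V AND Z) OR (NOT W AND Y AND NOT V AND NOT Z) OR (NOT W AND Y AND NOT V AND Z) OR (W AND NOT Y AND V AND NOT Z) OR (W AND NOT Y AND V AND Z) OR (W AND Y AND NOT V AND NOT Z) OR (W AND Y AND NOT V AND Z)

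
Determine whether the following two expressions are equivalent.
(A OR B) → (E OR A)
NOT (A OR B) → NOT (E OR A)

No, Inverse is not equivalent to original (counterexample: B=0, E=1, A=0)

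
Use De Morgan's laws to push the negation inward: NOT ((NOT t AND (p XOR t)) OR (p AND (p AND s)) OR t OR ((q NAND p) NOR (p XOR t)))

NOT (NOT t AND (p XOR t)) AND NOT (p AND (p AND s)) AND NOT t AND NOT ((q NAND p) NOR (p XOR t))
De Morgan's: NOT(OR of terms) = AND of negations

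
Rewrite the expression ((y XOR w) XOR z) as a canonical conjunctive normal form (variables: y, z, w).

(y OR z OR w) AND (y OR NOT z OR NOT w) AND (NOT y OR z OR NOT w) AND (NOT y OR NOT z OR w)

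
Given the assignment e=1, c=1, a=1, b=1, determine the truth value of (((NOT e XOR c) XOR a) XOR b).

Substituting: (((NOT 1 XOR 1) XOR 1) XOR 1)
= 1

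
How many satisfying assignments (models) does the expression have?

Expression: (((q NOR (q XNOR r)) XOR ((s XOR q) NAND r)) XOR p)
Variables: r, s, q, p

Satisfying assignments: (0,0,0,0), (0,0,1,0), (0,1,0,0), (0,1,1,0), (1,0,0,1), (1,0,1,1), (1,1,0,0), (1,1,1,0)
Count: 8 out of 16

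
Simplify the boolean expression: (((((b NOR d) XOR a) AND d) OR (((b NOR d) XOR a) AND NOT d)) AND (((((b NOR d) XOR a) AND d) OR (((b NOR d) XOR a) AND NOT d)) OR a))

By absorption (E AND (E OR v) = E) then distribution ((E AND v) OR (E AND NOT v) = E):
= ((b NOR d) XOR a)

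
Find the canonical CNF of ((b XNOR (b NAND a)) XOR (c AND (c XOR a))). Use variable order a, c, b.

(a OR c OR b) AND (a OR NOT c OR NOT b) AND (NOT a OR c OR b) AND (NOT a OR c OR NOT b) AND (NOT a OR NOT c OR b) AND (NOT a OR NOT c OR NOT b)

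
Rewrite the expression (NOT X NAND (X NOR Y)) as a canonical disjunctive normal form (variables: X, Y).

(NOT X AND Y) OR (X AND NOT Y) OR (X AND Y)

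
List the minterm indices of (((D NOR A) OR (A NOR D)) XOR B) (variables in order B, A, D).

Σm(0, 5, 6, 7) = (NOT B AND NOT A AND NOT D) OR (B AND NOT A AND D) OR (B AND A AND NOT D) OR (B AND A AND D)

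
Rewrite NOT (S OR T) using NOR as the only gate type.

(((S NOR T) NOR (S NOR T)) NOR ((S NOR T) NOR (S NOR T)))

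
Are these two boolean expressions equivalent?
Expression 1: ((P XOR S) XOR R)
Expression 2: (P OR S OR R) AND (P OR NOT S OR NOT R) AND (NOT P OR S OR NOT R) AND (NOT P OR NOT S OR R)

Yes, they are equivalent — the two output columns agree on all 8 assignments:
P | S | R | Expression 1 | Expression 2
---------------------------------------
0 | 0 | 0 | 0 | 0
0 | 0 | 1 | 1 | 1
0 | 1 | 0 | 1 | 1
0 | 1 | 1 | 0 | 0
1 | 0 | 0 | 1 | 1
1 | 0 | 1 | 0 | 0
1 | 1 | 0 | 0 | 0
1 | 1 | 1 | 1 | 1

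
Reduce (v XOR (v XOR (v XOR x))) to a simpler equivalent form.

By XOR self-cancellation ((E XOR v) XOR v = E):
= (v XOR x)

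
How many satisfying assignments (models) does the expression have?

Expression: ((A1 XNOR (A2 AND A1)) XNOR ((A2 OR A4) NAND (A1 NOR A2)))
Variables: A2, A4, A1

Satisfying assignments: (0,0,0), (1,0,0), (1,0,1), (1,1,0), (1,1,1)
Count: 5 out of 8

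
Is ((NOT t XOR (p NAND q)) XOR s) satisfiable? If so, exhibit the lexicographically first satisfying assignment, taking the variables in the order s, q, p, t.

s=0, q=0, p=0, t=1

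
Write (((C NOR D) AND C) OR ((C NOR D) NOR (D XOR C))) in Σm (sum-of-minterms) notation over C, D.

Σm(3) = (C AND D)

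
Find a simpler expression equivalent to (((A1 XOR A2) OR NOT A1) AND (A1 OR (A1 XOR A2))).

By distribution ((E OR v) AND (E OR NOT v) = E):
= (A1 XOR A2)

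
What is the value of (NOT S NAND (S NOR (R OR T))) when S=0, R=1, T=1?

Substituting: (NOT 0 NAND (0 NOR (1 OR 1)))
= 1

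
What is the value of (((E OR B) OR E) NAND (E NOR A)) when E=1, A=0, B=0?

Substituting: (((1 OR 0) OR 1) NAND (1 NOR 0))
= 1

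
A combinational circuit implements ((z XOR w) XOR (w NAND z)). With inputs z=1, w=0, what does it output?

Substituting: ((1 XOR 0) XOR (0 NAND 1))
= 0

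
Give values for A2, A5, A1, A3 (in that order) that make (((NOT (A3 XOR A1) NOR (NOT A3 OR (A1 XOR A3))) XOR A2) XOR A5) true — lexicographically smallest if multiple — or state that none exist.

A2=0, A5=1, A1=0, A3=0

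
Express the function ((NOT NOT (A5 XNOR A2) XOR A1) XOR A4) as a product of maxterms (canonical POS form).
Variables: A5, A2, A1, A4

ΠM(1, 2, 4, 7, 8, 11, 13, 14) = (A5 OR A2 OR A1 OR NOT A4) AND (A5 OR A2 OR NOT A1 OR A4) AND (A5 OR NOT A2 OR A1 OR A4) AND (A5 OR NOT A2 OR NOT A1 OR NOT A4) AND (NOT A5 OR A2 OR A1 OR A4) AND (NOT A5 OR A2 OR NOT A1 OR NOT A4) AND (NOT A5 OR NOT A2 OR A1 OR NOT A4) AND (NOT A5 OR NOT A2 OR NOT A1 OR A4)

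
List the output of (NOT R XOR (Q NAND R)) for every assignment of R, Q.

R | Q | Output
--------------
0 | 0 | 0
0 | 1 | 0
1 | 0 | 1
1 | 1 | 0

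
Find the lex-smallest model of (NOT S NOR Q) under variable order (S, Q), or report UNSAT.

S=1, Q=0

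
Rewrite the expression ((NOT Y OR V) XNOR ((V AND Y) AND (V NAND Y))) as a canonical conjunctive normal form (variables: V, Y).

(V OR Y) AND (NOT V OR Y) AND (NOT V OR NOT Y)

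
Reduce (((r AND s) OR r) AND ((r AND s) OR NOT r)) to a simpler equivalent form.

By distribution ((E OR v) AND (E OR NOT v) = E):
= (r AND s)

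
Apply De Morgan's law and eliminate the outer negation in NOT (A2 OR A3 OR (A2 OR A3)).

NOT A2 AND NOT A3 AND NOT (A2 OR A3)
De Morgan's: NOT(OR of terms) = AND of negations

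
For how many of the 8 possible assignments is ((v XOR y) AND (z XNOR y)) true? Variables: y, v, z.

Satisfying assignments: (0,1,0), (1,0,1)
Count: 2 out of 8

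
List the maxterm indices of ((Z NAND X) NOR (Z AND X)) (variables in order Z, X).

ΠM(0, 1, 2, 3) = (Z OR X) AND (Z OR NOT X) AND (NOT Z OR X) AND (NOT Z OR NOT X)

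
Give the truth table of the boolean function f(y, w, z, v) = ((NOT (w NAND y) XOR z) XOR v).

y | w | z | v | Output
----------------------
0 | 0 | 0 | 0 | 0
0 | 0 | 0 | 1 | 1
0 | 0 | 1 | 0 | 1
0 | 0 | 1 | 1 | 0
0 | 1 | 0 | 0 | 0
0 | 1 | 0 | 1 | 1
0 | 1 | 1 | 0 | 1
0 | 1 | 1 | 1 | 0
1 | 0 | 0 | 0 | 0
1 | 0 | 0 | 1 | 1
1 | 0 | 1 | 0 | 1
1 | 0 | 1 | 1 | 0
1 | 1 | 0 | 0 | 1
1 | 1 | 0 | 1 | 0
1 | 1 | 1 | 0 | 0
1 | 1 | 1 | 1 | 1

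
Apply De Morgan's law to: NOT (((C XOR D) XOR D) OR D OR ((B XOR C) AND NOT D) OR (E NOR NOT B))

NOT ((C XOR D) XOR D) AND NOT D AND NOT ((B XOR C) AND NOT D) AND NOT (E NOR NOT B)
De Morgan's: NOT(OR of terms) = AND of negations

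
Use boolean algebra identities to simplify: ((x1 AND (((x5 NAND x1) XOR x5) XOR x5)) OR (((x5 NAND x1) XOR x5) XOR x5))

By absorption (E OR (E AND v) = E) then XOR self-cancellation ((E XOR v) XOR v = E):
= (x5 NAND x1)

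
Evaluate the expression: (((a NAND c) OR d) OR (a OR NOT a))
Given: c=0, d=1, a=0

Substituting: (((0 NAND 0) OR 1) OR (0 OR NOT 0))
= 1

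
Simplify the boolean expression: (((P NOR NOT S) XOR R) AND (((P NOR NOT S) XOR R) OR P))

By absorption (E AND (E OR v) = E):
= ((P NOR NOT S) XOR R)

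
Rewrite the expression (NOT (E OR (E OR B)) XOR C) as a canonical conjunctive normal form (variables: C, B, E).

(C OR B OR NOT E) AND (C OR NOT B OR E) AND (C OR NOT B OR NOT E) AND (NOT C OR B OR E)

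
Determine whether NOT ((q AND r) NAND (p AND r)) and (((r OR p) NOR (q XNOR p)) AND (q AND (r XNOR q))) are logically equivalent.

No. Counterexample: with q=1, r=1, p=1, Expression 1 = 1 but Expression 2 = 0.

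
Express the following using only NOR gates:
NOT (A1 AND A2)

(((A1 NOR A1) NOR (A2 NOR A2)) NOR ((A1 NOR A1) NOR (A2 NOR A2)))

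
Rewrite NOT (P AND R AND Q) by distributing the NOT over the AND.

NOT P OR NOT R OR NOT Q
De Morgan's: NOT(AND of terms) = OR of negations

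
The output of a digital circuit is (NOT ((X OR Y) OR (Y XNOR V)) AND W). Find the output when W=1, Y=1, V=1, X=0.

Substituting: (NOT ((0 OR 1) OR (1 XNOR 1)) AND 1)
= 0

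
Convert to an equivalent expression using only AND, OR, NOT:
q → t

NOT q OR t
(Implication elimination: A → B = NOT A OR B)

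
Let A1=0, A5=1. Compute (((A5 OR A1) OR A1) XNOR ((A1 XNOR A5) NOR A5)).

Substituting: (((1 OR 0) OR 0) XNOR ((0 XNOR 1) NOR 1))
= 0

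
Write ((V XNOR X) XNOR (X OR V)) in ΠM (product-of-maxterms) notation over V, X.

ΠM(0, 1, 2) = (V OR X) AND (V OR NOT X) AND (NOT V OR X)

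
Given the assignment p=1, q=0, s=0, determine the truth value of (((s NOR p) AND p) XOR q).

Substituting: (((0 NOR 1) AND 1) XOR 0)
= 0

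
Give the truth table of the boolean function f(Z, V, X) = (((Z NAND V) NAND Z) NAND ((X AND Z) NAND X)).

Z | V | X | Output
------------------
0 | 0 | 0 | 0
0 | 0 | 1 | 0
0 | 1 | 0 | 0
0 | 1 | 1 | 0
1 | 0 | 0 | 1
1 | 0 | 1 | 1
1 | 1 | 0 | 0
1 | 1 | 1 | 1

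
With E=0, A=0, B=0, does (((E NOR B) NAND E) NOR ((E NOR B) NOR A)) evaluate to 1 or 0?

Substituting: (((0 NOR 0) NAND 0) NOR ((0 NOR 0) NOR 0))
= 0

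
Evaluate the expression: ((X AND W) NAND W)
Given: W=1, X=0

Substituting: ((0 AND 1) NAND 1)
= 1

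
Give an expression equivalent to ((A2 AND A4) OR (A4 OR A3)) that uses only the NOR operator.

((((A2 NOR A2) NOR (A4 NOR A4)) NOR ((A4 NOR A3) NOR (A4 NOR A3))) NOR (((A2 NOR A2) NOR (A4 NOR A4)) NOR ((A4 NOR A3) NOR (A4 NOR A3))))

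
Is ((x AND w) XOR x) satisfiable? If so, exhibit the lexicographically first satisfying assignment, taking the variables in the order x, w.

x=1, w=0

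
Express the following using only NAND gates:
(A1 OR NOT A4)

((A1 NAND A1) NAND ((A4 NAND A4) NAND (A4 NAND A4)))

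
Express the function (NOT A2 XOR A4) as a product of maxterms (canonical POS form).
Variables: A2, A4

ΠM(1, 2) = (A2 OR NOT A4) AND (NOT A2 OR A4)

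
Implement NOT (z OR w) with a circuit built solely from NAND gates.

(((z NAND z) NAND (w NAND w)) NAND ((z NAND z) NAND (w NAND w)))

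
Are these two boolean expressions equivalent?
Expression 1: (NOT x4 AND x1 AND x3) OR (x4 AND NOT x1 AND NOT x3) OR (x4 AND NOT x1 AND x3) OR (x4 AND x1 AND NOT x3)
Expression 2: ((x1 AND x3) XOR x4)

Yes, they are equivalent — the two output columns agree on all 8 assignments:
x4 | x1 | x3 | Expression 1 | Expression 2
------------------------------------------
0 | 0 | 0 | 0 | 0
0 | 0 | 1 | 0 | 0
0 | 1 | 0 | 0 | 0
0 | 1 | 1 | 1 | 1
1 | 0 | 0 | 1 | 1
1 | 0 | 1 | 1 | 1
1 | 1 | 0 | 1 | 1
1 | 1 | 1 | 0 | 0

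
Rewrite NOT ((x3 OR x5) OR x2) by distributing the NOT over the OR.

NOT (x3 OR x5) AND NOT x2
De Morgan's: NOT(OR of terms) = AND of negations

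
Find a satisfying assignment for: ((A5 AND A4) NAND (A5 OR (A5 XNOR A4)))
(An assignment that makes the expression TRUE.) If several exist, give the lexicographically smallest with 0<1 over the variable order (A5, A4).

A5=0, A4=0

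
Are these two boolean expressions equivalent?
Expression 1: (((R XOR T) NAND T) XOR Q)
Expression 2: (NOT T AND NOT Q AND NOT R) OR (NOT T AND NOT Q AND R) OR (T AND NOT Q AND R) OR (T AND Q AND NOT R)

Yes, they are equivalent — the two output columns agree on all 8 assignments:
T | Q | R | Expression 1 | Expression 2
---------------------------------------
0 | 0 | 0 | 1 | 1
0 | 0 | 1 | 1 | 1
0 | 1 | 0 | 0 | 0
0 | 1 | 1 | 0 | 0
1 | 0 | 0 | 0 | 0
1 | 0 | 1 | 1 | 1
1 | 1 | 0 | 1 | 1
1 | 1 | 1 | 0 | 0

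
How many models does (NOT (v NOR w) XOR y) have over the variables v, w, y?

Satisfying assignments: (0,0,1), (0,1,0), (1,0,0), (1,1,0)
Count: 4 out of 8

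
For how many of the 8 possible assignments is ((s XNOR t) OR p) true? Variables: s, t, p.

Satisfying assignments: (0,0,0), (0,0,1), (0,1,1), (1,0,1), (1,1,0), (1,1,1)
Count: 6 out of 8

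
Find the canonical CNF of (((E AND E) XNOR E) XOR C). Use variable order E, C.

(E OR NOT C) AND (NOT E OR NOT C)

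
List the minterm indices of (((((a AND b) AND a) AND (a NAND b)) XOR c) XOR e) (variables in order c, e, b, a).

Σm(4, 5, 6, 7, 8, 9, 10, 11) = (NOT c AND e AND NOT b AND NOT a) OR (NOT c AND e AND NOT b AND a) OR (NOT c AND e AND b AND NOT a) OR (NOT c AND e AND b AND a) OR (c AND NOT e AND NOT b AND NOT a) OR (c AND NOT e AND NOT b AND a) OR (c AND NOT e AND b AND NOT a) OR (c AND NOT e AND b AND a)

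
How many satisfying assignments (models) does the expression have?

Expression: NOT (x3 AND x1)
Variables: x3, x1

Satisfying assignments: (0,0), (0,1), (1,0)
Count: 3 out of 4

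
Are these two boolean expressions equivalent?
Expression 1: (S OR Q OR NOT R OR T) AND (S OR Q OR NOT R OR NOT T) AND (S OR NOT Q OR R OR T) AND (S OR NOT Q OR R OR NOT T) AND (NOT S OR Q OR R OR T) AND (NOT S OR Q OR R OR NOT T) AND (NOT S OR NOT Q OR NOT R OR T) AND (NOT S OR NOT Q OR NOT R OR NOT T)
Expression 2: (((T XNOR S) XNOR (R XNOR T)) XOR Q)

Yes, they are equivalent — the two output columns agree on all 16 assignments:
S | Q | R | T | Expression 1 | Expression 2
-------------------------------------------
0 | 0 | 0 | 0 | 1 | 1
0 | 0 | 0 | 1 | 1 | 1
0 | 0 | 1 | 0 | 0 | 0
0 | 0 | 1 | 1 | 0 | 0
0 | 1 | 0 | 0 | 0 | 0
0 | 1 | 0 | 1 | 0 | 0
0 | 1 | 1 | 0 | 1 | 1
0 | 1 | 1 | 1 | 1 | 1
1 | 0 | 0 | 0 | 0 | 0
1 | 0 | 0 | 1 | 0 | 0
1 | 0 | 1 | 0 | 1 | 1
1 | 0 | 1 | 1 | 1 | 1
1 | 1 | 0 | 0 | 1 | 1
1 | 1 | 0 | 1 | 1 | 1
1 | 1 | 1 | 0 | 0 | 0
1 | 1 | 1 | 1 | 0 | 0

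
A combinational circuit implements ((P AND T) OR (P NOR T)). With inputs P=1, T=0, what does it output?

Substituting: ((1 AND 0) OR (1 NOR 0))
= 0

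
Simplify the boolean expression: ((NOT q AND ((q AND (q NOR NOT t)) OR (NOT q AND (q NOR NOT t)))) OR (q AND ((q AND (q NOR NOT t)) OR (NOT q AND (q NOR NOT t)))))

By distribution ((E AND v) OR (E AND NOT v) = E) then distribution ((E AND v) OR (E AND NOT v) = E):
= (q NOR NOT t)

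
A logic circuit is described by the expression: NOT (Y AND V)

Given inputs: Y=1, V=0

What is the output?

Substituting: NOT (1 AND 0)
= 1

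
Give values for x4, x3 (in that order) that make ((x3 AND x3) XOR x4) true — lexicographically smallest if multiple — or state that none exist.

x4=0, x3=1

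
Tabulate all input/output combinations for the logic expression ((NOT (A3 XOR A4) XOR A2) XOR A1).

A4 | A3 | A2 | A1 | Output
--------------------------
0 | 0 | 0 | 0 | 1
0 | 0 | 0 | 1 | 0
0 | 0 | 1 | 0 | 0
0 | 0 | 1 | 1 | 1
0 | 1 | 0 | 0 | 0
0 | 1 | 0 | 1 | 1
0 | 1 | 1 | 0 | 1
0 | 1 | 1 | 1 | 0
1 | 0 | 0 | 0 | 0
1 | 0 | 0 | 1 | 1
1 | 0 | 1 | 0 | 1
1 | 0 | 1 | 1 | 0
1 | 1 | 0 | 0 | 1
1 | 1 | 0 | 1 | 0
1 | 1 | 1 | 0 | 0
1 | 1 | 1 | 1 | 1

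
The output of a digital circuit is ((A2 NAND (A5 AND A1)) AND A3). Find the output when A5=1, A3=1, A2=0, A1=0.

Substituting: ((0 NAND (1 AND 0)) AND 1)
= 1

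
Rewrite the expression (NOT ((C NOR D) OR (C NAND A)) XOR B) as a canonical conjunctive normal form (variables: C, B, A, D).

(C OR B OR A OR D) AND (C OR B OR A OR NOT D) AND (C OR B OR NOT A OR D) AND (C OR B OR NOT A OR NOT D) AND (NOT C OR B OR A OR D) AND (NOT C OR B OR A OR NOT D) AND (NOT C OR NOT B OR NOT A OR D) AND (NOT C OR NOT B OR NOT A OR NOT D)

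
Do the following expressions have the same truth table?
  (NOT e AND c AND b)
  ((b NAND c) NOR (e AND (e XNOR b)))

Yes, they are equivalent — the two output columns agree on all 8 assignments:
e | c | b | Expression 1 | Expression 2
---------------------------------------
0 | 0 | 0 | 0 | 0
0 | 0 | 1 | 0 | 0
0 | 1 | 0 | 0 | 0
0 | 1 | 1 | 1 | 1
1 | 0 | 0 | 0 | 0
1 | 0 | 1 | 0 | 0
1 | 1 | 0 | 0 | 0
1 | 1 | 1 | 0 | 0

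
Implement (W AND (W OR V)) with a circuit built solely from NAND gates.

((W NAND ((W NAND W) NAND (V NAND V))) NAND (W NAND ((W NAND W) NAND (V NAND V))))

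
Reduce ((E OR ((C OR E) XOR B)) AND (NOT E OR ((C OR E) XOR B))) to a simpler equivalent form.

By distribution ((E OR v) AND (E OR NOT v) = E):
= ((C OR E) XOR B)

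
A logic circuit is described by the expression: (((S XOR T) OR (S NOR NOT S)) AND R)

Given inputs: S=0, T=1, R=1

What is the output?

Substituting: (((0 XOR 1) OR (0 NOR NOT 0)) AND 1)
= 1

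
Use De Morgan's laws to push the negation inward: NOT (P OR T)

NOT P AND NOT T
De Morgan's: NOT(OR of terms) = AND of negations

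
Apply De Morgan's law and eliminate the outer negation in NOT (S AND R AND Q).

NOT S OR NOT R OR NOT Q
De Morgan's: NOT(AND of terms) = OR of negations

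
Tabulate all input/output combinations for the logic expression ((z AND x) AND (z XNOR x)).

z | x | Output
--------------
0 | 0 | 0
0 | 1 | 0
1 | 0 | 0
1 | 1 | 1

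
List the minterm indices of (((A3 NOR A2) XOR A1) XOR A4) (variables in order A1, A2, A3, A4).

Σm(0, 3, 5, 7, 9, 10, 12, 14) = (NOT A1 AND NOT A2 AND NOT A3 AND NOT A4) OR (NOT A1 AND NOT A2 AND A3 AND A4) OR (NOT A1 AND A2 AND NOT A3 AND A4) OR (NOT A1 AND A2 AND A3 AND A4) OR (A1 AND NOT A2 AND NOT A3 AND A4) OR (A1 AND NOT A2 AND A3 AND NOT A4) OR (A1 AND A2 AND NOT A3 AND NOT A4) OR (A1 AND A2 AND A3 AND NOT A4)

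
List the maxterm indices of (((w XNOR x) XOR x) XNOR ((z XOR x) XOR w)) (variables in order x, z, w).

ΠM(0, 1, 6, 7) = (x OR z OR w) AND (x OR z OR NOT w) AND (NOT x OR NOT z OR w) AND (NOT x OR NOT z OR NOT w)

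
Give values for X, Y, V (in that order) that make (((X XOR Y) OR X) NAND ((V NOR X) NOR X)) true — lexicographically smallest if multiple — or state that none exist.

X=0, Y=0, V=0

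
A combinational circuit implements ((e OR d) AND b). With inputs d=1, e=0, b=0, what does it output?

Substituting: ((0 OR 1) AND 0)
= 0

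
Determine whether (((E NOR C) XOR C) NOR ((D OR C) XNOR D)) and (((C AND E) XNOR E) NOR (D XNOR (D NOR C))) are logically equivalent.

No. Counterexample: with C=0, E=1, D=0, Expression 1 = 0 but Expression 2 = 1.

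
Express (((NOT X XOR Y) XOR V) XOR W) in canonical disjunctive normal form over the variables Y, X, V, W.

(NOT Y AND NOT X AND NOT V AND NOT W) OR (NOT Y AND NOT X AND V AND W) OR (NOT Y AND X AND NOT V AND W) OR (NOT Y AND X AND V AND NOT W) OR (Y AND NOT X AND NOT V AND W) OR (Y AND NOT X AND V AND NOT W) OR (Y AND X AND NOT V AND NOT W) OR (Y AND X AND V AND W)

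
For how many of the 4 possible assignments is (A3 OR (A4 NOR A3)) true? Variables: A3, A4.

Satisfying assignments: (0,0), (1,0), (1,1)
Count: 3 out of 4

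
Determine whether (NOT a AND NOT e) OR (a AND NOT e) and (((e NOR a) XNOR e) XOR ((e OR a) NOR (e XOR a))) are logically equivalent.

Yes, they are equivalent — the two output columns agree on all 4 assignments:
a | e | Expression 1 | Expression 2
-----------------------------------
0 | 0 | 1 | 1
0 | 1 | 0 | 0
1 | 0 | 1 | 1
1 | 1 | 0 | 0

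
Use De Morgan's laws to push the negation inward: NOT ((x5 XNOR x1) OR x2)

NOT (x5 XNOR x1) AND NOT x2
De Morgan's: NOT(OR of terms) = AND of negations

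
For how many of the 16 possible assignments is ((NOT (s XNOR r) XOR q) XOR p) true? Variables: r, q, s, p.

Satisfying assignments: (0,0,0,1), (0,0,1,0), (0,1,0,0), (0,1,1,1), (1,0,0,0), (1,0,1,1), (1,1,0,1), (1,1,1,0)
Count: 8 out of 16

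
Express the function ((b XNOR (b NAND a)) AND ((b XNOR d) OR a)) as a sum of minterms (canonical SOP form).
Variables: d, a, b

Σm(5) = (d AND NOT a AND b)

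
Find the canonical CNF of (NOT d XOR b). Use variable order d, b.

(d OR NOT b) AND (NOT d OR b)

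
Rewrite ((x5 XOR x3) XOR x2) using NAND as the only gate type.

((((x5 NAND (x5 NAND x3)) NAND (x3 NAND (x5 NAND x3))) NAND (((x5 NAND (x5 NAND x3)) NAND (x3 NAND (x5 NAND x3))) NAND x2)) NAND (x2 NAND (((x5 NAND (x5 NAND x3)) NAND (x3 NAND (x5 NAND x3))) NAND x2)))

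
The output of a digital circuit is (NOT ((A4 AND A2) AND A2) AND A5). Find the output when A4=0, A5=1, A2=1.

Substituting: (NOT ((0 AND 1) AND 1) AND 1)
= 1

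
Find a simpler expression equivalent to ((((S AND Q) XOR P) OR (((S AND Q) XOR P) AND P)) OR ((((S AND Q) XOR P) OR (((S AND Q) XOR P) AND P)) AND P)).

By absorption (E OR (E AND v) = E) then absorption (E OR (E AND v) = E):
= ((S AND Q) XOR P)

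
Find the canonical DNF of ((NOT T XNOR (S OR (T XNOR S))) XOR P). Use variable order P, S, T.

(NOT P AND NOT S AND NOT T) OR (NOT P AND NOT S AND T) OR (NOT P AND S AND NOT T) OR (P AND S AND T)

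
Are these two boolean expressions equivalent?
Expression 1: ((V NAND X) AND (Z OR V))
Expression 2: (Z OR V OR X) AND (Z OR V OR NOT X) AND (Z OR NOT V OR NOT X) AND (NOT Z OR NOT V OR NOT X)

Yes, they are equivalent — the two output columns agree on all 8 assignments:
Z | V | X | Expression 1 | Expression 2
---------------------------------------
0 | 0 | 0 | 0 | 0
0 | 0 | 1 | 0 | 0
0 | 1 | 0 | 1 | 1
0 | 1 | 1 | 0 | 0
1 | 0 | 0 | 1 | 1
1 | 0 | 1 | 1 | 1
1 | 1 | 0 | 1 | 1
1 | 1 | 1 | 0 | 0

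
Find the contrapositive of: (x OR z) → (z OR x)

Contrapositive: NOT (z OR x) → NOT (x OR z)
Note: A statement and its contrapositive are logically equivalent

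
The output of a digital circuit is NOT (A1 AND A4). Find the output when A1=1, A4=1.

Substituting: NOT (1 AND 1)
= 0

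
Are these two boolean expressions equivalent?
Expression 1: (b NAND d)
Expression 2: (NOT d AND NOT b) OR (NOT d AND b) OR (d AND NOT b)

Yes, they are equivalent — the two output columns agree on all 4 assignments:
d | b | Expression 1 | Expression 2
-----------------------------------
0 | 0 | 1 | 1
0 | 1 | 1 | 1
1 | 0 | 1 | 1
1 | 1 | 0 | 0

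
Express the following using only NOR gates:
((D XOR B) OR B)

((((((D NOR B) NOR (D NOR B)) NOR ((D NOR B) NOR (D NOR B))) NOR ((((D NOR D) NOR (B NOR B)) NOR ((D NOR D) NOR (B NOR B))) NOR (((D NOR D) NOR (B NOR B)) NOR ((D NOR D) NOR (B NOR B))))) NOR B) NOR (((((D NOR B) NOR (D NOR B)) NOR ((D NOR B) NOR (D NOR B))) NOR ((((D NOR D) NOR (B NOR B)) NOR ((D NOR D) NOR (B NOR B))) NOR (((D NOR D) NOR (B NOR B)) NOR ((D NOR D) NOR (B NOR B))))) NOR B))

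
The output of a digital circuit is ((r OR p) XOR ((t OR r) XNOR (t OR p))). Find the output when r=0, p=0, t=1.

Substituting: ((0 OR 0) XOR ((1 OR 0) XNOR (1 OR 0)))
= 1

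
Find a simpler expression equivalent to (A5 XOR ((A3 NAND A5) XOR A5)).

By XOR self-cancellation ((E XOR v) XOR v = E):
= (A3 NAND A5)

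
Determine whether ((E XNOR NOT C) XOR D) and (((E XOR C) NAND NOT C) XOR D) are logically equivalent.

No. Counterexample: with C=0, D=0, E=0, Expression 1 = 0 but Expression 2 = 1.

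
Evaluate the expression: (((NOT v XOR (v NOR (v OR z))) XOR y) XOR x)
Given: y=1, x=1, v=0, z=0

Substituting: (((NOT 0 XOR (0 NOR (0 OR 0))) XOR 1) XOR 1)
= 0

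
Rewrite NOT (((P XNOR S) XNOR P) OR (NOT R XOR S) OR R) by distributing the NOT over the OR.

NOT ((P XNOR S) XNOR P) AND NOT (NOT R XOR S) AND NOT R
De Morgan's: NOT(OR of terms) = AND of negations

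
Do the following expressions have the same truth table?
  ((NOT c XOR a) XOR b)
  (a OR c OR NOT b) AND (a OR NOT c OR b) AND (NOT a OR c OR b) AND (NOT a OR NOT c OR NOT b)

Yes, they are equivalent — the two output columns agree on all 8 assignments:
a | c | b | Expression 1 | Expression 2
---------------------------------------
0 | 0 | 0 | 1 | 1
0 | 0 | 1 | 0 | 0
0 | 1 | 0 | 0 | 0
0 | 1 | 1 | 1 | 1
1 | 0 | 0 | 0 | 0
1 | 0 | 1 | 1 | 1
1 | 1 | 0 | 1 | 1
1 | 1 | 1 | 0 | 0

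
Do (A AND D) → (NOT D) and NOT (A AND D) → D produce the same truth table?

No, Inverse is not equivalent to original (counterexample: A=0, D=0)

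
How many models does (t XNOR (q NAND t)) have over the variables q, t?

Satisfying assignments: (0,1)
Count: 1 out of 4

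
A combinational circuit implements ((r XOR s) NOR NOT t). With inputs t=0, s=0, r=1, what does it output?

Substituting: ((1 XOR 0) NOR NOT 0)
= 0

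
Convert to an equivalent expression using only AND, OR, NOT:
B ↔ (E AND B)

(B AND (E AND B)) OR (NOT B AND NOT (E AND B))
(Biconditional = both true or both false)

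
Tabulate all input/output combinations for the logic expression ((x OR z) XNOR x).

z | x | Output
--------------
0 | 0 | 1
0 | 1 | 1
1 | 0 | 0
1 | 1 | 1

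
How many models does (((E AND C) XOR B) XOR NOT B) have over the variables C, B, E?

Satisfying assignments: (0,0,0), (0,0,1), (0,1,0), (0,1,1), (1,0,0), (1,1,0)
Count: 6 out of 8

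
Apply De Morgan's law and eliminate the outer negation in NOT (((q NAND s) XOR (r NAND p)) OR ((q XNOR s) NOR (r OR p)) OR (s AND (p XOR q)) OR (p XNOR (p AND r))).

NOT ((q NAND s) XOR (r NAND p)) AND NOT ((q XNOR s) NOR (r OR p)) AND NOT (s AND (p XOR q)) AND NOT (p XNOR (p AND r))
De Morgan's: NOT(OR of terms) = AND of negations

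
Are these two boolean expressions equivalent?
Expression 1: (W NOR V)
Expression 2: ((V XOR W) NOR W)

Yes, they are equivalent — the two output columns agree on all 4 assignments:
V | W | Expression 1 | Expression 2
-----------------------------------
0 | 0 | 1 | 1
0 | 1 | 0 | 0
1 | 0 | 0 | 0
1 | 1 | 0 | 0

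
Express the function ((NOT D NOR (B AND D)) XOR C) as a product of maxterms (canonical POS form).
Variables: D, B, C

ΠM(0, 2, 5, 6) = (D OR B OR C) AND (D OR NOT B OR C) AND (NOT D OR B OR NOT C) AND (NOT D OR NOT B OR C)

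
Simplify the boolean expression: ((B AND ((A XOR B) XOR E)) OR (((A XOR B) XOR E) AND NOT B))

By distribution ((E AND v) OR (E AND NOT v) = E):
= ((A XOR B) XOR E)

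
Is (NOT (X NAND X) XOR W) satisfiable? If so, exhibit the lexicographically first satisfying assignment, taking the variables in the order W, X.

W=0, X=1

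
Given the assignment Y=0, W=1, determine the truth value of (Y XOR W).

Substituting: (0 XOR 1)
= 1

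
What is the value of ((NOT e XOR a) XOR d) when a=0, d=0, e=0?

Substituting: ((NOT 0 XOR 0) XOR 0)
= 1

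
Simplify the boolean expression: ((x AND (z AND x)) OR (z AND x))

By absorption (E OR (E AND v) = E):
= (z AND x)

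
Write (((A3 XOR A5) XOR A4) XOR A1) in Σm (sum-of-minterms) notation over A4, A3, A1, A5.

Σm(1, 2, 4, 7, 8, 11, 13, 14) = (NOT A4 AND NOT A3 AND NOT A1 AND A5) OR (NOT A4 AND NOT A3 AND A1 AND NOT A5) OR (NOT A4 AND A3 AND NOT A1 AND NOT A5) OR (NOT A4 AND A3 AND A1 AND A5) OR (A4 AND NOT A3 AND NOT A1 AND NOT A5) OR (A4 AND NOT A3 AND A1 AND A5) OR (A4 AND A3 AND NOT A1 AND A5) OR (A4 AND A3 AND A1 AND NOT A5)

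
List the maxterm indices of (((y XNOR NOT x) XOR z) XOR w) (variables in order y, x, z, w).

ΠM(0, 3, 5, 6, 9, 10, 12, 15) = (y OR x OR z OR w) AND (y OR x OR NOT z OR NOT w) AND (y OR NOT x OR z OR NOT w) AND (y OR NOT x OR NOT z OR w) AND (NOT y OR x OR z OR NOT w) AND (NOT y OR x OR NOT z OR w) AND (NOT y OR NOT x OR z OR w) AND (NOT y OR NOT x OR NOT z OR NOT w)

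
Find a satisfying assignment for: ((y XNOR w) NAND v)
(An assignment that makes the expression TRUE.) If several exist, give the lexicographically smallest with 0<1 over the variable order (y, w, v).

y=0, w=0, v=0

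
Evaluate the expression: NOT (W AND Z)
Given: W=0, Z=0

Substituting: NOT (0 AND 0)
= 1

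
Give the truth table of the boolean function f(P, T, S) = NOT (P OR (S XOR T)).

P | T | S | Output
------------------
0 | 0 | 0 | 1
0 | 0 | 1 | 0
0 | 1 | 0 | 0
0 | 1 | 1 | 1
1 | 0 | 0 | 0
1 | 0 | 1 | 0
1 | 1 | 0 | 0
1 | 1 | 1 | 0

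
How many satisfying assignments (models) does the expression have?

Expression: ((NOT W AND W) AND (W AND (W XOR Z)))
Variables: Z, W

No assignment satisfies the expression.
Count: 0 out of 4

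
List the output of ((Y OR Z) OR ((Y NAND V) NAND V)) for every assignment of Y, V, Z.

Y | V | Z | Output
------------------
0 | 0 | 0 | 1
0 | 0 | 1 | 1
0 | 1 | 0 | 0
0 | 1 | 1 | 1
1 | 0 | 0 | 1
1 | 0 | 1 | 1
1 | 1 | 0 | 1
1 | 1 | 1 | 1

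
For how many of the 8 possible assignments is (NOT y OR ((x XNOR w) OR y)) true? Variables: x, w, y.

Satisfying assignments: (0,0,0), (0,0,1), (0,1,0), (0,1,1), (1,0,0), (1,0,1), (1,1,0), (1,1,1)
Count: 8 out of 8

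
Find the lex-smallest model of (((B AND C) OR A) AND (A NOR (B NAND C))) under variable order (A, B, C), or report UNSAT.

A=0, B=1, C=1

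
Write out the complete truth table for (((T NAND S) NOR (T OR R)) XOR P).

R | T | S | P | Output
----------------------
0 | 0 | 0 | 0 | 0
0 | 0 | 0 | 1 | 1
0 | 0 | 1 | 0 | 0
0 | 0 | 1 | 1 | 1
0 | 1 | 0 | 0 | 0
0 | 1 | 0 | 1 | 1
0 | 1 | 1 | 0 | 0
0 | 1 | 1 | 1 | 1
1 | 0 | 0 | 0 | 0
1 | 0 | 0 | 1 | 1
1 | 0 | 1 | 0 | 0
1 | 0 | 1 | 1 | 1
1 | 1 | 0 | 0 | 0
1 | 1 | 0 | 1 | 1
1 | 1 | 1 | 0 | 0
1 | 1 | 1 | 1 | 1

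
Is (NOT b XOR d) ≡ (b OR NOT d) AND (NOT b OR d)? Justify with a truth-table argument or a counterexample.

Yes, they are equivalent — the two output columns agree on all 4 assignments:
b | d | Expression 1 | Expression 2
-----------------------------------
0 | 0 | 1 | 1
0 | 1 | 0 | 0
1 | 0 | 0 | 0
1 | 1 | 1 | 1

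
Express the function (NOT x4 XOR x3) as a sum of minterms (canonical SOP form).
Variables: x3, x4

Σm(0, 3) = (NOT x3 AND NOT x4) OR (x3 AND x4)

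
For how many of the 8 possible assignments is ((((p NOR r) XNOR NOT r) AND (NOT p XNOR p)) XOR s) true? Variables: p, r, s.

Satisfying assignments: (0,0,1), (0,1,1), (1,0,1), (1,1,1)
Count: 4 out of 8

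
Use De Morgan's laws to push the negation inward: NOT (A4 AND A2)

NOT A4 OR NOT A2
De Morgan's: NOT(AND of terms) = OR of negations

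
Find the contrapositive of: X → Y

Contrapositive: NOT Y → NOT X
Note: A statement and its contrapositive are logically equivalent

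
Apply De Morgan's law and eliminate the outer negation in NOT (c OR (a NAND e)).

NOT c AND NOT (a NAND e)
De Morgan's: NOT(OR of terms) = AND of negations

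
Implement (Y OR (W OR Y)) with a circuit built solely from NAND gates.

((Y NAND Y) NAND (((W NAND W) NAND (Y NAND Y)) NAND ((W NAND W) NAND (Y NAND Y))))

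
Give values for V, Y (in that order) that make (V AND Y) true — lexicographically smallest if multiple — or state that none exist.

V=1, Y=1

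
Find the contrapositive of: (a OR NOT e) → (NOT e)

Contrapositive: e → NOT (a OR NOT e)
Note: A statement and its contrapositive are logically equivalent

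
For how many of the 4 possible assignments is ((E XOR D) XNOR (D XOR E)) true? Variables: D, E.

Satisfying assignments: (0,0), (0,1), (1,0), (1,1)
Count: 4 out of 4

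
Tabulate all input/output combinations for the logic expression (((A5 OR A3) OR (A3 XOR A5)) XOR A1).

A1 | A3 | A5 | Output
---------------------
0 | 0 | 0 | 0
0 | 0 | 1 | 1
0 | 1 | 0 | 1
0 | 1 | 1 | 1
1 | 0 | 0 | 1
1 | 0 | 1 | 0
1 | 1 | 0 | 0
1 | 1 | 1 | 0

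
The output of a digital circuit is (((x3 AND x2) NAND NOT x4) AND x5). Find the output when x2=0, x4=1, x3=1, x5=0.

Substituting: (((1 AND 0) NAND NOT 1) AND 0)
= 0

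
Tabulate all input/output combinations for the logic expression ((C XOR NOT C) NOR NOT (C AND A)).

A | C | Output
--------------
0 | 0 | 0
0 | 1 | 0
1 | 0 | 0
1 | 1 | 0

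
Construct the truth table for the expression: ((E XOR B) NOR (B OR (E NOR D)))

E | B | D | Output
------------------
0 | 0 | 0 | 0
0 | 0 | 1 | 1
0 | 1 | 0 | 0
0 | 1 | 1 | 0
1 | 0 | 0 | 0
1 | 0 | 1 | 0
1 | 1 | 0 | 0
1 | 1 | 1 | 0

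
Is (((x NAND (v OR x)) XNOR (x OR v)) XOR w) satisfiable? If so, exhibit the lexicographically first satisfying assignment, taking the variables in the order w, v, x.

w=0, v=1, x=0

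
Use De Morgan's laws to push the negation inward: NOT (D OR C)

NOT D AND NOT C
De Morgan's: NOT(OR of terms) = AND of negations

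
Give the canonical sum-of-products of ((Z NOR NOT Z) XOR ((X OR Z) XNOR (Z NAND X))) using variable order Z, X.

Σm(1, 2) = (NOT Z AND X) OR (Z AND NOT X)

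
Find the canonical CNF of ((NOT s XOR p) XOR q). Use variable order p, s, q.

(p OR s OR NOT q) AND (p OR NOT s OR q) AND (NOT p OR s OR q) AND (NOT p OR NOT s OR NOT q)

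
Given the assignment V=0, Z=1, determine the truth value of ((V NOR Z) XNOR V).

Substituting: ((0 NOR 1) XNOR 0)
= 1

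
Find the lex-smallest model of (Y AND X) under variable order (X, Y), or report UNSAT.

X=1, Y=1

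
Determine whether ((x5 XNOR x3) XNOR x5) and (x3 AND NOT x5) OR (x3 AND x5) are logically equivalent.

Yes, they are equivalent — the two output columns agree on all 4 assignments:
x3 | x5 | Expression 1 | Expression 2
-------------------------------------
0 | 0 | 0 | 0
0 | 1 | 0 | 0
1 | 0 | 1 | 1
1 | 1 | 1 | 1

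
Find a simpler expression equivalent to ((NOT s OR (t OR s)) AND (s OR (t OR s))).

By distribution ((E OR v) AND (E OR NOT v) = E):
= (t OR s)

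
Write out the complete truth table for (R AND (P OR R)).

P | R | Output
--------------
0 | 0 | 0
0 | 1 | 1
1 | 0 | 0
1 | 1 | 1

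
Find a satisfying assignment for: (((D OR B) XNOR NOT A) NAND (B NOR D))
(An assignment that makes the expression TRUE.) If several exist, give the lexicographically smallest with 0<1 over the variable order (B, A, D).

B=0, A=0, D=0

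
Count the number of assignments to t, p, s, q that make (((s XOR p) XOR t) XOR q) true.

Satisfying assignments: (0,0,0,1), (0,0,1,0), (0,1,0,0), (0,1,1,1), (1,0,0,0), (1,0,1,1), (1,1,0,1), (1,1,1,0)
Count: 8 out of 16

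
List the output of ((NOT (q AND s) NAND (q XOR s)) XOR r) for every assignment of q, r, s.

q | r | s | Output
------------------
0 | 0 | 0 | 1
0 | 0 | 1 | 0
0 | 1 | 0 | 0
0 | 1 | 1 | 1
1 | 0 | 0 | 0
1 | 0 | 1 | 1
1 | 1 | 0 | 1
1 | 1 | 1 | 0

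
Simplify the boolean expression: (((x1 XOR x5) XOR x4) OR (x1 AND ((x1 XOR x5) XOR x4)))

By absorption (E OR (E AND v) = E):
= ((x1 XOR x5) XOR x4)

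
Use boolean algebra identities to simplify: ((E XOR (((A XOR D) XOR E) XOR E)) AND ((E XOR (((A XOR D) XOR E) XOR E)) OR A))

By absorption (E AND (E OR v) = E) then XOR self-cancellation ((E XOR v) XOR v = E):
= ((A XOR D) XOR E)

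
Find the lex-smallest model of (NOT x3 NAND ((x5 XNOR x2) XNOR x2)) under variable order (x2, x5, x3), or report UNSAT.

x2=0, x5=0, x3=0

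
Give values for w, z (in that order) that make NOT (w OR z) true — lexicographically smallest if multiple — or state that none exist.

w=0, z=0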